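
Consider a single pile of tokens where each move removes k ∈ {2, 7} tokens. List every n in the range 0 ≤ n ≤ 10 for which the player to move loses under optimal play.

Grundy values for subtraction set {2, 7}:
k:     0  1  2  3  4  5  6  7  8  9 10
g(k):  0  0  1  1  0  0  1  1  2  0  0
The P-positions (g = 0) in 0..10 are 0, 1, 4, 5, 9, 10.

0, 1, 4, 5, 9, 10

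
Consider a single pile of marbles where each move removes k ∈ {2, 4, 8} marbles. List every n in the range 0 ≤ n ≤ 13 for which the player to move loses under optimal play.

0, 1, 6, 7, 12, 13

Build the Grundy sequence with g(k) = mex{g(k−s) : s ∈ {2, 4, 8}, s ≤ k}:
k:     0  1  2  3  4  5  6  7  8  9 10 11 12 13
g(k):  0  0  1  1  2  2  0  0  1  1  2  2  0  0
The P-positions (g = 0) in 0..13 are 0, 1, 6, 7, 12, 13.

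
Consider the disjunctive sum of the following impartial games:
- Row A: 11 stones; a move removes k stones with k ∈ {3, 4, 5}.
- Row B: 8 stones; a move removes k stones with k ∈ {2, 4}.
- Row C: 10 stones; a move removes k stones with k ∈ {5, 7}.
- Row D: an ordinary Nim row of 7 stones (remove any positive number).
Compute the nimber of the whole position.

5

Grundy values for row A (subtraction set {3, 4, 5}):
k:     0  1  2  3  4  5  6  7  8  9 10 11
g(k):  0  0  0  1  1  1  2  2  0  0  0  1
So g(11) = 1.
Grundy values for row B (subtraction set {2, 4}):
g(0) = mex{} = 0
g(1) = mex{} = 0
g(2) = mex{0} = 1
g(3) = mex{0} = 1
g(4) = mex{0,1} = 2
g(5) = mex{0,1} = 2
g(6) = mex{1,2} = 0
g(7) = mex{1,2} = 0
g(8) = mex{0,2} = 1
So g(8) = 1.
For row C, compute g(0), g(1), … with moves {5, 7}:
k:     0  1  2  3  4  5  6  7  8  9 10
g(k):  0  0  0  0  0  1  1  1  1  1  2
So g(10) = 2.
Row D is a plain Nim row of size 7, so its Grundy value is 7.
The value of a disjunctive sum is the nim-sum of the parts.
Combined value = 1 XOR 1 XOR 2 XOR 7 = 5.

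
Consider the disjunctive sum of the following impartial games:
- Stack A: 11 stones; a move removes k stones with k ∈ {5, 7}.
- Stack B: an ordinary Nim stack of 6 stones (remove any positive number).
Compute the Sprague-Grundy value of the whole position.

Grundy values for stack A (subtraction set {5, 7}):
k:     0  1  2  3  4  5  6  7  8  9 10 11
g(k):  0  0  0  0  0  1  1  1  1  1  2  2
So g(11) = 2.
Stack B is a plain Nim stack of size 6, so its Grundy value is 6.
By the Sprague-Grundy theorem, the Grundy value of a sum of independent games is the XOR of the component values.
Combined value = 2 XOR 6 = 4.

4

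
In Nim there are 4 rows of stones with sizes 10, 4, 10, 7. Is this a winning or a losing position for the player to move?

Winning position

Nim-sum: 10 XOR 4 XOR 10 XOR 7 = 3.
The nim-sum is 3 ≠ 0, so this is an N-position: the player to move can win.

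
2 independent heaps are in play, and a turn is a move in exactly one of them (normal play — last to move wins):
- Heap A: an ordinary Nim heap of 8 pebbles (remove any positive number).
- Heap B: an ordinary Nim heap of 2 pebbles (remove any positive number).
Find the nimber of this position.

10

Heap A is a plain Nim heap of size 8, so its Grundy value is 8.
Heap B is a plain Nim heap of size 2, so its Grundy value is 2.
By the Sprague-Grundy theorem, the Grundy value of a sum of independent games is the XOR of the component values.
Combined value = 8 XOR 2 = 10.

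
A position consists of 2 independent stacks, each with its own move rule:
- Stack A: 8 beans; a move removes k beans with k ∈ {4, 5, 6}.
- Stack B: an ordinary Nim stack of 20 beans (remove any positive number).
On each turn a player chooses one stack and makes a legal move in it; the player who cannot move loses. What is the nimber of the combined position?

22

Build the Grundy sequence for stack A with g(k) = mex{g(k−s) : s ∈ {4, 5, 6}, s ≤ k}:
k:     0  1  2  3  4  5  6  7  8
g(k):  0  0  0  0  1  1  1  1  2
So g(8) = 2.
Stack B is a plain Nim stack of size 20, so its Grundy value is 20.
The value of a disjunctive sum is the nim-sum of the parts.
Combined value = 2 ⊕ 20 = 22.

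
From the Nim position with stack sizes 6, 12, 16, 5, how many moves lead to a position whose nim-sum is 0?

Nim-sum: 6 ^ 12 ^ 16 ^ 5 = 31.
The overall nim-sum is X = 31. A stack of size p has a winning move iff p XOR X < p (reduce it to p XOR X).
  6: 6 XOR 31 = 25 ≥ 6 — no move.
  12: 12 XOR 31 = 19 ≥ 12 — no move.
  16: 16 XOR 31 = 15 < 16 — winning move (to 15).
  5: 5 XOR 31 = 26 ≥ 5 — no move.
That gives 1 winning move.

1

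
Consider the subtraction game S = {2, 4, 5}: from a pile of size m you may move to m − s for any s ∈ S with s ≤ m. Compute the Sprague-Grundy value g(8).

0

Compute g(0), g(1), … for moves {2, 4, 5}:
g(0) = mex{} = 0
g(1) = mex{} = 0
g(2) = mex{0} = 1
g(3) = mex{0} = 1
g(4) = mex{0,1} = 2
g(5) = mex{0,1} = 2
g(6) = mex{0,1,2} = 3
g(7) = mex{1,2} = 0
g(8) = mex{1,2,3} = 0
So g(8) = 0.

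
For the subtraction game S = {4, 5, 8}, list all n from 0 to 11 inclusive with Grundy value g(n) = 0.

0, 1, 2, 3

Build the Grundy sequence with g(k) = mex{g(k−s) : s ∈ {4, 5, 8}, s ≤ k}:
g(0) = mex{} = 0
g(1) = mex{} = 0
g(2) = mex{} = 0
g(3) = mex{} = 0
g(4) = mex{0} = 1
g(5) = mex{0} = 1
g(6) = mex{0} = 1
g(7) = mex{0} = 1
g(8) = mex{0,1} = 2
g(9) = mex{0,1} = 2
g(10) = mex{0,1} = 2
g(11) = mex{0,1} = 2
The P-positions (g = 0) in 0..11 are 0, 1, 2, 3.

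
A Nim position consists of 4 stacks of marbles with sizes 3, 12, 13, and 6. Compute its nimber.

Nim-sum: 3 XOR 12 XOR 13 XOR 6 = 4.

4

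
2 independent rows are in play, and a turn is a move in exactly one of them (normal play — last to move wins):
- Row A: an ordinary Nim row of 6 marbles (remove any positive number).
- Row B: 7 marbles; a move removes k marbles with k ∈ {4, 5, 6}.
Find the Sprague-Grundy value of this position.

7

Row A is a plain Nim row of size 6, so its Grundy value is 6.
Grundy values for row B (subtraction set {4, 5, 6}):
k:     0  1  2  3  4  5  6  7
g(k):  0  0  0  0  1  1  1  1
So g(7) = 1.
By the Sprague-Grundy theorem, the Grundy value of a sum of independent games is the XOR of the component values.
Combined value = 6 XOR 1 = 7.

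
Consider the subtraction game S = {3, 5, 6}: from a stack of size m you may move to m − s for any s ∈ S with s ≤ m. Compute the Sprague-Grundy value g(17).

Build the Grundy sequence with g(k) = mex{g(k−s) : s ∈ {3, 5, 6}, s ≤ k}:
k:     0  1  2  3  4  5  6  7  8  9 10 11 12 13 14 15 16 17
g(k):  0  0  0  1  1  1  2  2  2  0  0  0  1  1  1  2  2  2
So g(17) = 2.

2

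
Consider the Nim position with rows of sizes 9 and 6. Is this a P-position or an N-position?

Nim-sum: 9 XOR 6 = 15.
The nim-sum is 15 ≠ 0, so this is an N-position: the player to move can win.

N-position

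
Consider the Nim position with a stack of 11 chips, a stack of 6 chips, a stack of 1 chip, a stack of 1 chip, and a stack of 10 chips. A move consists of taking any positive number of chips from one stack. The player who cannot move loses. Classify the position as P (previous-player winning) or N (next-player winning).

N-position

Write each in binary and XOR column by column:
  1011  (11)
  0110  (6)
  0001  (1)
  0001  (1)
  1010  (10)
  ----
  0111  (7)
The nim-sum is 7 ≠ 0, so this is an N-position: the player to move can win.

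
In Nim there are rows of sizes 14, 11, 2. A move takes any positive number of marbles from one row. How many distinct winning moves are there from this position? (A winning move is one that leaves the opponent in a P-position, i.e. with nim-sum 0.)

1

Compute the nim-sum pairwise:
14 XOR 11 = 5
5 XOR 2 = 7
The overall nim-sum is X = 7. A row of size p has a winning move iff p XOR X < p (reduce it to p XOR X).
  14: 14 XOR 7 = 9 < 14 — winning move (to 9).
  11: 11 XOR 7 = 12 ≥ 11 — no move.
  2: 2 XOR 7 = 5 ≥ 2 — no move.
That gives 1 winning move.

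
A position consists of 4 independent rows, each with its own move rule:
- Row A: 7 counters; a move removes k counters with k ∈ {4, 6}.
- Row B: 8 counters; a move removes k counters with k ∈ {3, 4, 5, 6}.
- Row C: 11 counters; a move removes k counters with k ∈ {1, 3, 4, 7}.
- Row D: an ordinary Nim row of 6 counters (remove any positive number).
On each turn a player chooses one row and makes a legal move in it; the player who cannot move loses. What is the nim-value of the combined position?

4

For row A, compute g(0), g(1), … with moves {4, 6}:
k:     0  1  2  3  4  5  6  7
g(k):  0  0  0  0  1  1  1  1
So g(7) = 1.
Build the Grundy sequence for row B with g(k) = mex{g(k−s) : s ∈ {3, 4, 5, 6}, s ≤ k}:
g(0) = mex{} = 0
g(1) = mex{} = 0
g(2) = mex{} = 0
g(3) = mex{0} = 1
g(4) = mex{0} = 1
g(5) = mex{0} = 1
g(6) = mex{0,1} = 2
g(7) = mex{0,1} = 2
g(8) = mex{0,1} = 2
So g(8) = 2.
For row C, compute g(0), g(1), … with moves {1, 3, 4, 7}:
g(0) = mex{} = 0
g(1) = mex{0} = 1
g(2) = mex{1} = 0
g(3) = mex{0} = 1
g(4) = mex{0,1} = 2
g(5) = mex{0,1,2} = 3
g(6) = mex{0,1,3} = 2
g(7) = mex{0,1,2} = 3
g(8) = mex{1,2,3} = 0
g(9) = mex{0,2,3} = 1
g(10) = mex{1,2,3} = 0
g(11) = mex{0,2,3} = 1
So g(11) = 1.
Row D is a plain Nim row of size 6, so its Grundy value is 6.
The value of a disjunctive sum is the nim-sum of the parts.
Combined value = 1 XOR 2 XOR 1 XOR 6 = 4.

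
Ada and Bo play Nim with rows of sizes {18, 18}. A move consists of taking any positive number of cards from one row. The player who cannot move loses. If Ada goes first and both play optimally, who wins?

Bo wins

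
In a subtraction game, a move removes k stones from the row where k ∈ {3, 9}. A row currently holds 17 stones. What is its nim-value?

1

Build the Grundy sequence with g(k) = mex{g(k−s) : s ∈ {3, 9}, s ≤ k}:
k:     0  1  2  3  4  5  6  7  8  9 10 11 12 13 14 15 16 17
g(k):  0  0  0  1  1  1  0  0  0  1  1  1  0  0  0  1  1  1
So g(17) = 1.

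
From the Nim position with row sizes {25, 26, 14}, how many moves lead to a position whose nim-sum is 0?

Compute the nim-sum pairwise:
25 XOR 26 = 3
3 XOR 14 = 13
The overall nim-sum is X = 13. A row of size p has a winning move iff p XOR X < p (reduce it to p XOR X).
  25: 25 XOR 13 = 20 < 25 — winning move (to 20).
  26: 26 XOR 13 = 23 < 26 — winning move (to 23).
  14: 14 XOR 13 = 3 < 14 — winning move (to 3).
That gives 3 winning moves.

3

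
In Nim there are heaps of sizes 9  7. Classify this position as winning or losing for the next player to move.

Winning position

Compute the nim-sum pairwise:
9 XOR 7 = 14
The nim-sum is 14 ≠ 0, so this is an N-position: the player to move can win.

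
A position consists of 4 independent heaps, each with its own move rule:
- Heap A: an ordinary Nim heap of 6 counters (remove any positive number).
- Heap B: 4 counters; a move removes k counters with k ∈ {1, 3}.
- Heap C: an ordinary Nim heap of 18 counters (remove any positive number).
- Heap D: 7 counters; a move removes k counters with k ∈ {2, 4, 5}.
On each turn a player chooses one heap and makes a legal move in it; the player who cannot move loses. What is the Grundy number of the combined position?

Heap A is a plain Nim heap of size 6, so its Grundy value is 6.
Grundy values for heap B (subtraction set {1, 3}):
g(0) = mex{} = 0
g(1) = mex{0} = 1
g(2) = mex{1} = 0
g(3) = mex{0} = 1
g(4) = mex{1} = 0
So g(4) = 0.
Heap C is a plain Nim heap of size 18, so its Grundy value is 18.
Build the Grundy sequence for heap D with g(k) = mex{g(k−s) : s ∈ {2, 4, 5}, s ≤ k}:
k:     0  1  2  3  4  5  6  7
g(k):  0  0  1  1  2  2  3  0
So g(7) = 0.
By the Sprague-Grundy theorem, the Grundy value of a sum of independent games is the XOR of the component values.
Combined value = 6 XOR 0 XOR 18 XOR 0 = 20.

20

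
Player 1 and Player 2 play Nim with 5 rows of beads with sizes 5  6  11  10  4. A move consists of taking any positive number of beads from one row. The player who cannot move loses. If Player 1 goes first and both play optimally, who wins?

Player 1 wins

Compute the nim-sum pairwise:
5 ^ 6 = 3
3 ^ 11 = 8
8 ^ 10 = 2
2 ^ 4 = 6
The nim-sum is 6 ≠ 0, so this is an N-position: the player to move can win; Player 1 has a winning move.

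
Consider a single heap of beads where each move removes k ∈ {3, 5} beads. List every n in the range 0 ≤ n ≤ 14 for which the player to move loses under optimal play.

Build the Grundy sequence with g(k) = mex{g(k−s) : s ∈ {3, 5}, s ≤ k}:
g(0) = mex{} = 0
g(1) = mex{} = 0
g(2) = mex{} = 0
g(3) = mex{0} = 1
g(4) = mex{0} = 1
g(5) = mex{0} = 1
g(6) = mex{0,1} = 2
g(7) = mex{0,1} = 2
g(8) = mex{1} = 0
g(9) = mex{1,2} = 0
g(10) = mex{1,2} = 0
g(11) = mex{0,2} = 1
g(12) = mex{0,2} = 1
g(13) = mex{0} = 1
g(14) = mex{0,1} = 2
The P-positions (g = 0) in 0..14 are 0, 1, 2, 8, 9, 10.

0, 1, 2, 8, 9, 10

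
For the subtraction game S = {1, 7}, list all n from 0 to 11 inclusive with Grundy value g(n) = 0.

0, 2, 4, 6, 8, 10

Grundy values for subtraction set {1, 7}:
g(0) = mex{} = 0
g(1) = mex{0} = 1
g(2) = mex{1} = 0
g(3) = mex{0} = 1
g(4) = mex{1} = 0
g(5) = mex{0} = 1
g(6) = mex{1} = 0
g(7) = mex{0} = 1
g(8) = mex{1} = 0
g(9) = mex{0} = 1
g(10) = mex{1} = 0
g(11) = mex{0} = 1
The P-positions (g = 0) in 0..11 are 0, 2, 4, 6, 8, 10.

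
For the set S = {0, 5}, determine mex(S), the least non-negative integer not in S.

1

0 is in the set but 1 is not, so the mex is 1.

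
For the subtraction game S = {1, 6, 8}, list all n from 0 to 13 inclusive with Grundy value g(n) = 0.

0, 2, 4, 7, 9, 11

Build the Grundy sequence with g(k) = mex{g(k−s) : s ∈ {1, 6, 8}, s ≤ k}:
k:     0  1  2  3  4  5  6  7  8  9 10 11 12 13
g(k):  0  1  0  1  0  1  2  0  1  0  1  0  1  2
The P-positions (g = 0) in 0..13 are 0, 2, 4, 7, 9, 11.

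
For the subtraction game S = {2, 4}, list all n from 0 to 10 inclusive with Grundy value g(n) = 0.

0, 1, 6, 7

Compute g(0), g(1), … for moves {2, 4}:
k:     0  1  2  3  4  5  6  7  8  9 10
g(k):  0  0  1  1  2  2  0  0  1  1  2
The P-positions (g = 0) in 0..10 are 0, 1, 6, 7.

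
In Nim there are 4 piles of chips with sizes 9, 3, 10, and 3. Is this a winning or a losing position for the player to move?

Winning position

Write each in binary and XOR column by column:
  1001  (9)
  0011  (3)
  1010  (10)
  0011  (3)
  ----
  0011  (3)
The nim-sum is 3 ≠ 0, so this is an N-position: the player to move can win.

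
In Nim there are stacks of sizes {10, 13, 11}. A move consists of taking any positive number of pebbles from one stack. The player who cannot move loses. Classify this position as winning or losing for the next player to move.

Nim-sum: 10 ⊕ 13 ⊕ 11 = 12.
The nim-sum is 12 ≠ 0, so this is an N-position: the player to move can win.

Winning position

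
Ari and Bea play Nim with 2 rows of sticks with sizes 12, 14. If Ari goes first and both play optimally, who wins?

Compute the nim-sum pairwise:
12 ^ 14 = 2
The nim-sum is 2 ≠ 0, so this is an N-position: the player to move can win; Ari has a winning move.

Ari wins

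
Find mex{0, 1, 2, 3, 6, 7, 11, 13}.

4

The values 0, 1, 2, 3 are all present; 4 is the first non-negative integer missing from the set.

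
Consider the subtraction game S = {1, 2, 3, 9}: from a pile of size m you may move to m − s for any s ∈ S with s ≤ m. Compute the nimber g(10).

Build the Grundy sequence with g(k) = mex{g(k−s) : s ∈ {1, 2, 3, 9}, s ≤ k}:
k:     0  1  2  3  4  5  6  7  8  9 10
g(k):  0  1  2  3  0  1  2  3  0  1  2
So g(10) = 2.

2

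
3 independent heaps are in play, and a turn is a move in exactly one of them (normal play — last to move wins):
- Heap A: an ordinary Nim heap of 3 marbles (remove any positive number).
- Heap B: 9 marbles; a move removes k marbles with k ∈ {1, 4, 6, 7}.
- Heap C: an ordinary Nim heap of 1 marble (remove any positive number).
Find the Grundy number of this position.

0

Heap A is a plain Nim heap of size 3, so its Grundy value is 3.
Build the Grundy sequence for heap B with g(k) = mex{g(k−s) : s ∈ {1, 4, 6, 7}, s ≤ k}:
k:     0  1  2  3  4  5  6  7  8  9
g(k):  0  1  0  1  2  0  1  2  3  2
So g(9) = 2.
Heap C is a plain Nim heap of size 1, so its Grundy value is 1.
By the Sprague-Grundy theorem, the Grundy value of a sum of independent games is the XOR of the component values.
Combined value = 3 XOR 2 XOR 1 = 0.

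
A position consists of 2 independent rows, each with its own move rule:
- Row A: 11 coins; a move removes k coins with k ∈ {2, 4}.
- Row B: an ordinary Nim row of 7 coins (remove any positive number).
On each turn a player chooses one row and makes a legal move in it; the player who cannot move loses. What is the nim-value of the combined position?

Grundy values for row A (subtraction set {2, 4}):
g(0) = mex{} = 0
g(1) = mex{} = 0
g(2) = mex{0} = 1
g(3) = mex{0} = 1
g(4) = mex{0,1} = 2
g(5) = mex{0,1} = 2
g(6) = mex{1,2} = 0
g(7) = mex{1,2} = 0
g(8) = mex{0,2} = 1
g(9) = mex{0,2} = 1
g(10) = mex{0,1} = 2
g(11) = mex{0,1} = 2
So g(11) = 2.
Row B is a plain Nim row of size 7, so its Grundy value is 7.
By the Sprague-Grundy theorem, the Grundy value of a sum of independent games is the XOR of the component values.
Combined value = 2 ⊕ 7 = 5.

5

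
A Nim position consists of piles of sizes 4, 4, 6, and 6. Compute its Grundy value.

0

Compute the nim-sum pairwise:
4 ^ 4 = 0
0 ^ 6 = 6
6 ^ 6 = 0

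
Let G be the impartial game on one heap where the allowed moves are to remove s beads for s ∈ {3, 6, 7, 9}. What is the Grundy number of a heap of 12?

0

Compute g(0), g(1), … for moves {3, 6, 7, 9}:
g(0) = mex{} = 0
g(1) = mex{} = 0
g(2) = mex{} = 0
g(3) = mex{0} = 1
g(4) = mex{0} = 1
g(5) = mex{0} = 1
g(6) = mex{0,1} = 2
g(7) = mex{0,1} = 2
g(8) = mex{0,1} = 2
g(9) = mex{0,1,2} = 3
g(10) = mex{0,1,2} = 3
g(11) = mex{0,1,2} = 3
g(12) = mex{1,2,3} = 0
So g(12) = 0.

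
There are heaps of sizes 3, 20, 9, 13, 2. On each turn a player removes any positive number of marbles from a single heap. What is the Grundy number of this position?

Compute the nim-sum pairwise:
3 ⊕ 20 = 23
23 ⊕ 9 = 30
30 ⊕ 13 = 19
19 ⊕ 2 = 17

17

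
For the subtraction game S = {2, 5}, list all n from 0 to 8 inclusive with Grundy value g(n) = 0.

0, 1, 4, 7, 8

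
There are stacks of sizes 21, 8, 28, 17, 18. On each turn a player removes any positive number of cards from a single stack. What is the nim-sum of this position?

Write each in binary and XOR column by column:
  10101  (21)
  01000  (8)
  11100  (28)
  10001  (17)
  10010  (18)
  -----
  00010  (2)

2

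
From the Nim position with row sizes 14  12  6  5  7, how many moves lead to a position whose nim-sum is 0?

5

Write each in binary and XOR column by column:
  1110  (14)
  1100  (12)
  0110  (6)
  0101  (5)
  0111  (7)
  ----
  0110  (6)
The overall nim-sum is X = 6. A row of size p has a winning move iff p XOR X < p (reduce it to p XOR X).
  14: 14 XOR 6 = 8 < 14 — winning move (to 8).
  12: 12 XOR 6 = 10 < 12 — winning move (to 10).
  6: 6 XOR 6 = 0 < 6 — winning move (to 0).
  5: 5 XOR 6 = 3 < 5 — winning move (to 3).
  7: 7 XOR 6 = 1 < 7 — winning move (to 1).
That gives 5 winning moves.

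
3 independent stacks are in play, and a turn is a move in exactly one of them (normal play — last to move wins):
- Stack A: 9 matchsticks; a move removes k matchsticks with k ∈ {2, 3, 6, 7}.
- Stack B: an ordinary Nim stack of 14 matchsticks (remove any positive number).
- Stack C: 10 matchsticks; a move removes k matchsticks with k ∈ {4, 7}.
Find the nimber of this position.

Grundy values for stack A (subtraction set {2, 3, 6, 7}):
k:     0  1  2  3  4  5  6  7  8  9
g(k):  0  0  1  1  2  0  3  1  2  0
So g(9) = 0.
Stack B is a plain Nim stack of size 14, so its Grundy value is 14.
For stack C, compute g(0), g(1), … with moves {4, 7}:
k:     0  1  2  3  4  5  6  7  8  9 10
g(k):  0  0  0  0  1  1  1  1  2  2  2
So g(10) = 2.
By the Sprague-Grundy theorem, the Grundy value of a sum of independent games is the XOR of the component values.
Combined value = 0 XOR 14 XOR 2 = 12.

12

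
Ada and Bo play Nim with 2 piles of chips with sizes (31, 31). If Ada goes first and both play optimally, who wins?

Compute the nim-sum pairwise:
31 XOR 31 = 0
The nim-sum is 0, so this is a P-position: the player to move is in a losing position under optimal play; Ada is about to move from it and so loses — Bo wins.

Bo wins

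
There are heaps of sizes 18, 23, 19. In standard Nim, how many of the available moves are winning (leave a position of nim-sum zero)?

3

Nim-sum: 18 XOR 23 XOR 19 = 22.
The overall nim-sum is X = 22. A heap of size p has a winning move iff p XOR X < p (reduce it to p XOR X).
  18: 18 XOR 22 = 4 < 18 — winning move (to 4).
  23: 23 XOR 22 = 1 < 23 — winning move (to 1).
  19: 19 XOR 22 = 5 < 19 — winning move (to 5).
That gives 3 winning moves.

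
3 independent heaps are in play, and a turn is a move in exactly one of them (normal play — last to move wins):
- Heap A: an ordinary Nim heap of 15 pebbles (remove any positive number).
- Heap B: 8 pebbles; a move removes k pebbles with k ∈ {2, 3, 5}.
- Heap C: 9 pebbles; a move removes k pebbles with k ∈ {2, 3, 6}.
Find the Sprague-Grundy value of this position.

15

Heap A is a plain Nim heap of size 15, so its Grundy value is 15.
For heap B, compute g(0), g(1), … with moves {2, 3, 5}:
k:     0  1  2  3  4  5  6  7  8
g(k):  0  0  1  1  2  2  3  0  0
So g(8) = 0.
Build the Grundy sequence for heap C with g(k) = mex{g(k−s) : s ∈ {2, 3, 6}, s ≤ k}:
k:     0  1  2  3  4  5  6  7  8  9
g(k):  0  0  1  1  2  0  3  1  2  0
So g(9) = 0.
By the Sprague-Grundy theorem, the Grundy value of a sum of independent games is the XOR of the component values.
Combined value = 15 XOR 0 XOR 0 = 15.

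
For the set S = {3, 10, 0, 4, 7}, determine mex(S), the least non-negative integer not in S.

1

0 is in the set but 1 is not, so the mex is 1.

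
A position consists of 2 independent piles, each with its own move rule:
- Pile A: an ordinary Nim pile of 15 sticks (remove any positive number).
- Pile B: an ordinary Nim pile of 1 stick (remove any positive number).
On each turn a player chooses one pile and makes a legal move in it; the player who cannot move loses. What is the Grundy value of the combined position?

Pile A is a plain Nim pile of size 15, so its Grundy value is 15.
Pile B is a plain Nim pile of size 1, so its Grundy value is 1.
By the Sprague-Grundy theorem, the Grundy value of a sum of independent games is the XOR of the component values.
Combined value = 15 XOR 1 = 14.

14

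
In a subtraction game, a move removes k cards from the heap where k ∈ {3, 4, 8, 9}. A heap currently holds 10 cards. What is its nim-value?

1

Build the Grundy sequence with g(k) = mex{g(k−s) : s ∈ {3, 4, 8, 9}, s ≤ k}:
k:     0  1  2  3  4  5  6  7  8  9 10
g(k):  0  0  0  1  1  1  2  0  2  3  1
So g(10) = 1.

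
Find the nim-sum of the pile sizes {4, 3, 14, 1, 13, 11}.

In binary:
  0100  (4)
  0011  (3)
  1110  (14)
  0001  (1)
  1101  (13)
  1011  (11)
  ----
  1110  (14)

14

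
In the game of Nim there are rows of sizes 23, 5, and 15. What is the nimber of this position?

29

Nim-sum: 23 XOR 5 XOR 15 = 29.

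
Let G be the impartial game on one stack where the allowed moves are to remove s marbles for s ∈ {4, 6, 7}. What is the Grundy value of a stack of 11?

Compute g(0), g(1), … for moves {4, 6, 7}:
k:     0  1  2  3  4  5  6  7  8  9 10 11
g(k):  0  0  0  0  1  1  1  1  2  2  2  0
So g(11) = 0.

0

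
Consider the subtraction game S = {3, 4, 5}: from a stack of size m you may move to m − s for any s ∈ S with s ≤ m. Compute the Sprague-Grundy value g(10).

0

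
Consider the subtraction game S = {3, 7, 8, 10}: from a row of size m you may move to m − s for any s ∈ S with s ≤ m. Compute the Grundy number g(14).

4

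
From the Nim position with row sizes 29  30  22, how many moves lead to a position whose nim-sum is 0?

3

Nim-sum: 29 ^ 30 ^ 22 = 21.
The overall nim-sum is X = 21. A row of size p has a winning move iff p XOR X < p (reduce it to p XOR X).
  29: 29 XOR 21 = 8 < 29 — winning move (to 8).
  30: 30 XOR 21 = 11 < 30 — winning move (to 11).
  22: 22 XOR 21 = 3 < 22 — winning move (to 3).
That gives 3 winning moves.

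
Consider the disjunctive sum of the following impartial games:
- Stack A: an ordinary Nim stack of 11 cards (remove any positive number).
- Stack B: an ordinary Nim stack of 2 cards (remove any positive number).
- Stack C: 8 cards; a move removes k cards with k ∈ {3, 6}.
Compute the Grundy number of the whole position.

11

Stack A is a plain Nim stack of size 11, so its Grundy value is 11.
Stack B is a plain Nim stack of size 2, so its Grundy value is 2.
Build the Grundy sequence for stack C with g(k) = mex{g(k−s) : s ∈ {3, 6}, s ≤ k}:
k:     0  1  2  3  4  5  6  7  8
g(k):  0  0  0  1  1  1  2  2  2
So g(8) = 2.
The value of a disjunctive sum is the nim-sum of the parts.
Combined value = 11 XOR 2 XOR 2 = 11.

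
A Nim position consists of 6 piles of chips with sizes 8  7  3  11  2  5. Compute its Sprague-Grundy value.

Bitwise XOR of the heap sizes:
  1000  (8)
  0111  (7)
  0011  (3)
  1011  (11)
  0010  (2)
  0101  (5)
  ----
  0000  (0)

0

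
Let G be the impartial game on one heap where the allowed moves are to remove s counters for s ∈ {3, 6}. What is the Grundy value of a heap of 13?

1

Build the Grundy sequence with g(k) = mex{g(k−s) : s ∈ {3, 6}, s ≤ k}:
k:     0  1  2  3  4  5  6  7  8  9 10 11 12 13
g(k):  0  0  0  1  1  1  2  2  2  0  0  0  1  1
So g(13) = 1.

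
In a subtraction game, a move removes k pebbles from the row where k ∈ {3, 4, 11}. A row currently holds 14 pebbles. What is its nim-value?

Build the Grundy sequence with g(k) = mex{g(k−s) : s ∈ {3, 4, 11}, s ≤ k}:
g(0) = mex{} = 0
g(1) = mex{} = 0
g(2) = mex{} = 0
g(3) = mex{0} = 1
g(4) = mex{0} = 1
g(5) = mex{0} = 1
g(6) = mex{0,1} = 2
g(7) = mex{1} = 0
g(8) = mex{1} = 0
g(9) = mex{1,2} = 0
g(10) = mex{0,2} = 1
g(11) = mex{0} = 1
g(12) = mex{0} = 1
g(13) = mex{0,1} = 2
g(14) = mex{1} = 0
So g(14) = 0.

0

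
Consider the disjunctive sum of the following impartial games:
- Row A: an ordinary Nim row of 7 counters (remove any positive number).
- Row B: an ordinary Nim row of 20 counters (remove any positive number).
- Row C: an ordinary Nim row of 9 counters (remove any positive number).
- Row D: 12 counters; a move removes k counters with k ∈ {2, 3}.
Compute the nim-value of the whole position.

27

Row A is a plain Nim row of size 7, so its Grundy value is 7.
Row B is a plain Nim row of size 20, so its Grundy value is 20.
Row C is a plain Nim row of size 9, so its Grundy value is 9.
Grundy values for row D (subtraction set {2, 3}):
g(0) = mex{} = 0
g(1) = mex{} = 0
g(2) = mex{0} = 1
g(3) = mex{0} = 1
g(4) = mex{0,1} = 2
g(5) = mex{1} = 0
g(6) = mex{1,2} = 0
g(7) = mex{0,2} = 1
g(8) = mex{0} = 1
g(9) = mex{0,1} = 2
g(10) = mex{1} = 0
g(11) = mex{1,2} = 0
g(12) = mex{0,2} = 1
So g(12) = 1.
The value of a disjunctive sum is the nim-sum of the parts.
Combined value = 7 XOR 20 XOR 9 XOR 1 = 27.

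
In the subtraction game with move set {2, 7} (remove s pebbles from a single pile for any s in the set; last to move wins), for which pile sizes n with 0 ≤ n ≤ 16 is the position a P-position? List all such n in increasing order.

Build the Grundy sequence with g(k) = mex{g(k−s) : s ∈ {2, 7}, s ≤ k}:
k:     0  1  2  3  4  5  6  7  8  9 10 11 12 13 14 15 16
g(k):  0  0  1  1  0  0  1  1  2  0  0  1  1  0  0  1  1
The P-positions (g = 0) in 0..16 are 0, 1, 4, 5, 9, 10, 13, 14.

0, 1, 4, 5, 9, 10, 13, 14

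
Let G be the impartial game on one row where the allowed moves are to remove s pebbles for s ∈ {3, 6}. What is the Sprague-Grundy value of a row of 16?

Compute g(0), g(1), … for moves {3, 6}:
k:     0  1  2  3  4  5  6  7  8  9 10 11 12 13 14 15 16
g(k):  0  0  0  1  1  1  2  2  2  0  0  0  1  1  1  2  2
So g(16) = 2.

2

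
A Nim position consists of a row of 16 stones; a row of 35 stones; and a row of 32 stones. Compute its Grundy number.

19

Compute the nim-sum pairwise:
16 ⊕ 35 = 51
51 ⊕ 32 = 19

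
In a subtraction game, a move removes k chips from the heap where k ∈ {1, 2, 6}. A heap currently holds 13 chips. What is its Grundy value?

Grundy values for subtraction set {1, 2, 6}:
g(0) = mex{} = 0
g(1) = mex{0} = 1
g(2) = mex{0,1} = 2
g(3) = mex{1,2} = 0
g(4) = mex{0,2} = 1
g(5) = mex{0,1} = 2
g(6) = mex{0,1,2} = 3
g(7) = mex{1,2,3} = 0
g(8) = mex{0,2,3} = 1
g(9) = mex{0,1} = 2
g(10) = mex{1,2} = 0
g(11) = mex{0,2} = 1
g(12) = mex{0,1,3} = 2
g(13) = mex{0,1,2} = 3
So g(13) = 3.

3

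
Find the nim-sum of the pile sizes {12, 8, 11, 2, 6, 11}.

Nim-sum: 12 ^ 8 ^ 11 ^ 2 ^ 6 ^ 11 = 0.

0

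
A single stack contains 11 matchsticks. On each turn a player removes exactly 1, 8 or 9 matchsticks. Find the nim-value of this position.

3

Grundy values for subtraction set {1, 8, 9}:
g(0) = mex{} = 0
g(1) = mex{0} = 1
g(2) = mex{1} = 0
g(3) = mex{0} = 1
g(4) = mex{1} = 0
g(5) = mex{0} = 1
g(6) = mex{1} = 0
g(7) = mex{0} = 1
g(8) = mex{0,1} = 2
g(9) = mex{0,1,2} = 3
g(10) = mex{0,1,3} = 2
g(11) = mex{0,1,2} = 3
So g(11) = 3.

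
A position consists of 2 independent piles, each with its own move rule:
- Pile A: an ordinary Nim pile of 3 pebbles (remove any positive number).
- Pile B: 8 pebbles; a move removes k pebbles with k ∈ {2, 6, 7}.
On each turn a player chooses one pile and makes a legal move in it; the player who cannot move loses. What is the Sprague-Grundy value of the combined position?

Pile A is a plain Nim pile of size 3, so its Grundy value is 3.
For pile B, compute g(0), g(1), … with moves {2, 6, 7}:
g(0) = mex{} = 0
g(1) = mex{} = 0
g(2) = mex{0} = 1
g(3) = mex{0} = 1
g(4) = mex{1} = 0
g(5) = mex{1} = 0
g(6) = mex{0} = 1
g(7) = mex{0} = 1
g(8) = mex{0,1} = 2
So g(8) = 2.
The value of a disjunctive sum is the nim-sum of the parts.
Combined value = 3 ⊕ 2 = 1.

1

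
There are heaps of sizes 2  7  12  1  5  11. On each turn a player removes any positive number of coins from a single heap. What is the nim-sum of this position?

Bitwise XOR of the heap sizes:
  0010  (2)
  0111  (7)
  1100  (12)
  0001  (1)
  0101  (5)
  1011  (11)
  ----
  0110  (6)

6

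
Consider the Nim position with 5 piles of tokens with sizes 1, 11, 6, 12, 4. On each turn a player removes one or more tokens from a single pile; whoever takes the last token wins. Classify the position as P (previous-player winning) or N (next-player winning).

Nim-sum: 1 ^ 11 ^ 6 ^ 12 ^ 4 = 4.
The nim-sum is 4 ≠ 0, so this is an N-position: the player to move can win.

N-position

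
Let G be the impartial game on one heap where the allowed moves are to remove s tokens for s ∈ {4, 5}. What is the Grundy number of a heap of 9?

Grundy values for subtraction set {4, 5}:
k:     0  1  2  3  4  5  6  7  8  9
g(k):  0  0  0  0  1  1  1  1  2  0
So g(9) = 0.

0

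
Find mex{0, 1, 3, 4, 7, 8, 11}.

2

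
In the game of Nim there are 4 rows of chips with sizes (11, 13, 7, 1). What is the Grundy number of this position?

0

Compute the nim-sum pairwise:
11 ⊕ 13 = 6
6 ⊕ 7 = 1
1 ⊕ 1 = 0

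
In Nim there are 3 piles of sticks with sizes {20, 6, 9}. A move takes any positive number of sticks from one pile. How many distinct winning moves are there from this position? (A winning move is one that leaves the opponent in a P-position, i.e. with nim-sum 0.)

1

Nim-sum: 20 XOR 6 XOR 9 = 27.
The overall nim-sum is X = 27. A pile of size p has a winning move iff p XOR X < p (reduce it to p XOR X).
  20: 20 XOR 27 = 15 < 20 — winning move (to 15).
  6: 6 XOR 27 = 29 ≥ 6 — no move.
  9: 9 XOR 27 = 18 ≥ 9 — no move.
That gives 1 winning move.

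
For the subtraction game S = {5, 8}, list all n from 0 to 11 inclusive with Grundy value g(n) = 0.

0, 1, 2, 3, 4

Build the Grundy sequence with g(k) = mex{g(k−s) : s ∈ {5, 8}, s ≤ k}:
k:     0  1  2  3  4  5  6  7  8  9 10 11
g(k):  0  0  0  0  0  1  1  1  1  1  2  2
The P-positions (g = 0) in 0..11 are 0, 1, 2, 3, 4.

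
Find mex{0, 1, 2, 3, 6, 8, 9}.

4

The values 0, 1, 2, 3 are all present; 4 is the first non-negative integer missing from the set.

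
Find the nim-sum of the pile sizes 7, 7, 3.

3

In binary:
  111  (7)
  111  (7)
  011  (3)
  ---
  011  (3)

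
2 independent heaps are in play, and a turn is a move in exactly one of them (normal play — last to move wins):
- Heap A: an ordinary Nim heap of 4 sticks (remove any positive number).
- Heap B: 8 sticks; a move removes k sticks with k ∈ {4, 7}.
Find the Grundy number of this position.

6

Heap A is a plain Nim heap of size 4, so its Grundy value is 4.
Grundy values for heap B (subtraction set {4, 7}):
k:     0  1  2  3  4  5  6  7  8
g(k):  0  0  0  0  1  1  1  1  2
So g(8) = 2.
By the Sprague-Grundy theorem, the Grundy value of a sum of independent games is the XOR of the component values.
Combined value = 4 ⊕ 2 = 6.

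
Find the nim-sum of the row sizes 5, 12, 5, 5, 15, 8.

14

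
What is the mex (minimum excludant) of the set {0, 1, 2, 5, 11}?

The values 0, 1, 2 are all present; 3 is the first non-negative integer missing from the set.

3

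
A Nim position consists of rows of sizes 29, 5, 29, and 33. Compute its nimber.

36

Nim-sum: 29 XOR 5 XOR 29 XOR 33 = 36.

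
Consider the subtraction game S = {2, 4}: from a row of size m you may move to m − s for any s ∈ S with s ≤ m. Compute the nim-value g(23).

Compute g(0), g(1), … for moves {2, 4}:
k:     0  1  2  3  4  5  6  7  8  9 10 11 12 13 14 15 16 17 18 19 20 21 22 23
g(k):  0  0  1  1  2  2  0  0  1  1  2  2  0  0  1  1  2  2  0  0  1  1  2  2
So g(23) = 2.

2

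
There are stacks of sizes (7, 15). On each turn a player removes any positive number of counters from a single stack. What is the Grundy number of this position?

Nim-sum: 7 ⊕ 15 = 8.

8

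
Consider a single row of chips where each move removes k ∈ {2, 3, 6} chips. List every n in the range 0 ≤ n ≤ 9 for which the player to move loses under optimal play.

0, 1, 5, 9

Compute g(0), g(1), … for moves {2, 3, 6}:
k:     0  1  2  3  4  5  6  7  8  9
g(k):  0  0  1  1  2  0  3  1  2  0
The P-positions (g = 0) in 0..9 are 0, 1, 5, 9.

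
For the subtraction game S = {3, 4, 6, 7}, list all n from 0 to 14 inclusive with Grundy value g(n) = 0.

Grundy values for subtraction set {3, 4, 6, 7}:
g(0) = mex{} = 0
g(1) = mex{} = 0
g(2) = mex{} = 0
g(3) = mex{0} = 1
g(4) = mex{0} = 1
g(5) = mex{0} = 1
g(6) = mex{0,1} = 2
g(7) = mex{0,1} = 2
g(8) = mex{0,1} = 2
g(9) = mex{0,1,2} = 3
g(10) = mex{1,2} = 0
g(11) = mex{1,2} = 0
g(12) = mex{1,2,3} = 0
g(13) = mex{0,2,3} = 1
g(14) = mex{0,2} = 1
The P-positions (g = 0) in 0..14 are 0, 1, 2, 10, 11, 12.

0, 1, 2, 10, 11, 12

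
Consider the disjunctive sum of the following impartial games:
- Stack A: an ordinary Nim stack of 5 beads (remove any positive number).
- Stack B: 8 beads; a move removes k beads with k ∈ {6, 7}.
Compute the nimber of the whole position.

4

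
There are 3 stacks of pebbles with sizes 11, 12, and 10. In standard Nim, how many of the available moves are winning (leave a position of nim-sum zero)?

3

Compute the nim-sum pairwise:
11 ^ 12 = 7
7 ^ 10 = 13
The overall nim-sum is X = 13. A stack of size p has a winning move iff p XOR X < p (reduce it to p XOR X).
  11: 11 XOR 13 = 6 < 11 — winning move (to 6).
  12: 12 XOR 13 = 1 < 12 — winning move (to 1).
  10: 10 XOR 13 = 7 < 10 — winning move (to 7).
That gives 3 winning moves.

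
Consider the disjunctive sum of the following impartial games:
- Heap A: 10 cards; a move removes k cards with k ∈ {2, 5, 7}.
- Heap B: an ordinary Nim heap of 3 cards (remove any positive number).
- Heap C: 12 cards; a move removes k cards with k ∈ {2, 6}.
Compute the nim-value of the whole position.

For heap A, compute g(0), g(1), … with moves {2, 5, 7}:
k:     0  1  2  3  4  5  6  7  8  9 10
g(k):  0  0  1  1  0  2  1  3  2  2  0
So g(10) = 0.
Heap B is a plain Nim heap of size 3, so its Grundy value is 3.
Build the Grundy sequence for heap C with g(k) = mex{g(k−s) : s ∈ {2, 6}, s ≤ k}:
g(0) = mex{} = 0
g(1) = mex{} = 0
g(2) = mex{0} = 1
g(3) = mex{0} = 1
g(4) = mex{1} = 0
g(5) = mex{1} = 0
g(6) = mex{0} = 1
g(7) = mex{0} = 1
g(8) = mex{1} = 0
g(9) = mex{1} = 0
g(10) = mex{0} = 1
g(11) = mex{0} = 1
g(12) = mex{1} = 0
So g(12) = 0.
The value of a disjunctive sum is the nim-sum of the parts.
Combined value = 0 ⊕ 3 ⊕ 0 = 3.

3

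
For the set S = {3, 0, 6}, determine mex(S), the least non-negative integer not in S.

1

0 is in the set but 1 is not, so the mex is 1.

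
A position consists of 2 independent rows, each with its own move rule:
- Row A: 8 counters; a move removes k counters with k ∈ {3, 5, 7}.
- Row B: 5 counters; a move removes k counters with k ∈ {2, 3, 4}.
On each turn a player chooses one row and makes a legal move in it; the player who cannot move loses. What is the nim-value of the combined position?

Build the Grundy sequence for row A with g(k) = mex{g(k−s) : s ∈ {3, 5, 7}, s ≤ k}:
k:     0  1  2  3  4  5  6  7  8
g(k):  0  0  0  1  1  1  2  2  2
So g(8) = 2.
For row B, compute g(0), g(1), … with moves {2, 3, 4}:
k:     0  1  2  3  4  5
g(k):  0  0  1  1  2  2
So g(5) = 2.
The value of a disjunctive sum is the nim-sum of the parts.
Combined value = 2 XOR 2 = 0.

0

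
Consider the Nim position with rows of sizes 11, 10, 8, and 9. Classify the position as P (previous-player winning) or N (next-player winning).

P-position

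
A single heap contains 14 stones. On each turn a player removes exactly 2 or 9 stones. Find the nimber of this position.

1

Grundy values for subtraction set {2, 9}:
k:     0  1  2  3  4  5  6  7  8  9 10 11 12 13 14
g(k):  0  0  1  1  0  0  1  1  0  2  1  0  0  1  1
So g(14) = 1.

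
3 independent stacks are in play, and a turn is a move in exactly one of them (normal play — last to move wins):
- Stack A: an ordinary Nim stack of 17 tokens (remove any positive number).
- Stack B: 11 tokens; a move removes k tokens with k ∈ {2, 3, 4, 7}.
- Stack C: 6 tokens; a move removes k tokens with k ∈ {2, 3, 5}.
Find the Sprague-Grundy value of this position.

18

Stack A is a plain Nim stack of size 17, so its Grundy value is 17.
Build the Grundy sequence for stack B with g(k) = mex{g(k−s) : s ∈ {2, 3, 4, 7}, s ≤ k}:
g(0) = mex{} = 0
g(1) = mex{} = 0
g(2) = mex{0} = 1
g(3) = mex{0} = 1
g(4) = mex{0,1} = 2
g(5) = mex{0,1} = 2
g(6) = mex{1,2} = 0
g(7) = mex{0,1,2} = 3
g(8) = mex{0,2} = 1
g(9) = mex{0,1,2,3} = 4
g(10) = mex{0,1,3} = 2
g(11) = mex{1,2,3,4} = 0
So g(11) = 0.
Grundy values for stack C (subtraction set {2, 3, 5}):
g(0) = mex{} = 0
g(1) = mex{} = 0
g(2) = mex{0} = 1
g(3) = mex{0} = 1
g(4) = mex{0,1} = 2
g(5) = mex{0,1} = 2
g(6) = mex{0,1,2} = 3
So g(6) = 3.
By the Sprague-Grundy theorem, the Grundy value of a sum of independent games is the XOR of the component values.
Combined value = 17 ⊕ 0 ⊕ 3 = 18.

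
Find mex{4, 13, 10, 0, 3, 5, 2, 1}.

6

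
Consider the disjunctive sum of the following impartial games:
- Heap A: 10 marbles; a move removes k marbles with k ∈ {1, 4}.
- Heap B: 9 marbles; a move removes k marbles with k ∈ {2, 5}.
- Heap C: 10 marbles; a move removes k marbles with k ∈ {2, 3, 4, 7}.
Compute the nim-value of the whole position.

3

Grundy values for heap A (subtraction set {1, 4}):
g(0) = mex{} = 0
g(1) = mex{0} = 1
g(2) = mex{1} = 0
g(3) = mex{0} = 1
g(4) = mex{0,1} = 2
g(5) = mex{1,2} = 0
g(6) = mex{0} = 1
g(7) = mex{1} = 0
g(8) = mex{0,2} = 1
g(9) = mex{0,1} = 2
g(10) = mex{1,2} = 0
So g(10) = 0.
Grundy values for heap B (subtraction set {2, 5}):
g(0) = mex{} = 0
g(1) = mex{} = 0
g(2) = mex{0} = 1
g(3) = mex{0} = 1
g(4) = mex{1} = 0
g(5) = mex{0,1} = 2
g(6) = mex{0} = 1
g(7) = mex{1,2} = 0
g(8) = mex{1} = 0
g(9) = mex{0} = 1
So g(9) = 1.
For heap C, compute g(0), g(1), … with moves {2, 3, 4, 7}:
k:     0  1  2  3  4  5  6  7  8  9 10
g(k):  0  0  1  1  2  2  0  3  1  4  2
So g(10) = 2.
By the Sprague-Grundy theorem, the Grundy value of a sum of independent games is the XOR of the component values.
Combined value = 0 XOR 1 XOR 2 = 3.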